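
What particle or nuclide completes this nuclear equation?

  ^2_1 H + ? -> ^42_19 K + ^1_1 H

Conserve mass number: 2 + A = 42 + 1, so A = 41.
Conserve atomic number: 1 + Z = 19 + 1, so Z = 19.
Z = 19 is potassium, so the species is ^41_19 K.

K-41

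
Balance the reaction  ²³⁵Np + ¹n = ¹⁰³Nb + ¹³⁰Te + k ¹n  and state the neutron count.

3

Conserve mass number: 236 = 103 + 130 + k, so k = 236 − 233 = 3.
Check atomic number: 93 = 41 + 52 + 0 = 93. ✓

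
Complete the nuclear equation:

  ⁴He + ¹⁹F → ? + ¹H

Ne-22

Conserve mass number: 4 + 19 = A + 1, so A = 22.
Conserve atomic number: 2 + 9 = Z + 1, so Z = 10.
Z = 10 is neon, so the species is ²²Ne.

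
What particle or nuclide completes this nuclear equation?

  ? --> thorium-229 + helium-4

Conserve mass number: A = 229 + 4, so A = 233.
Conserve atomic number: Z = 90 + 2, so Z = 92.
Z = 92 is uranium, so the species is uranium-233.

U-233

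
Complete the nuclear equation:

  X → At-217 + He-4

Fr-221

Conserve mass number: A = 217 + 4, so A = 221.
Conserve atomic number: Z = 85 + 2, so Z = 87.
Z = 87 is francium, so the species is Fr-221.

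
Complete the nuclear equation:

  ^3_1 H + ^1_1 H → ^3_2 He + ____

Conserve mass number: 3 + 1 = 3 + A, so A = 1.
Conserve atomic number: 1 + 1 = 2 + Z, so Z = 0.
A = 1 and Z = 0 is ^1_0 n — a neutron.

neutron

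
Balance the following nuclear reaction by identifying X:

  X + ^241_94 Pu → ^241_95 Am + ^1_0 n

proton

Conserve mass number: A + 241 = 241 + 1, so A = 1.
Conserve atomic number: Z + 94 = 95 + 0, so Z = 1.
A = 1 and Z = 1 is ^1_1 H — a proton.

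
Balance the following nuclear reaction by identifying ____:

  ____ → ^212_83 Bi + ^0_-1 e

Conserve mass number: A = 212 + 0, so A = 212.
Conserve atomic number: Z = 83 − 1, so Z = 82.
Z = 82 is lead, so the species is ^212_82 Pb.

Pb-212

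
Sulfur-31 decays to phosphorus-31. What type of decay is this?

ΔA = 31 − 31 = 0; ΔZ = 15 − 16 = -1.
A is unchanged and Z drops by 1 — a proton has become a neutron (β⁺ emission or electron capture).

beta-plus decay or electron capture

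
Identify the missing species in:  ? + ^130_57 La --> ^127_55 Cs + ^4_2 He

neutron

Conserve mass number: A + 130 = 127 + 4, so A = 1.
Conserve atomic number: Z + 57 = 55 + 2, so Z = 0.
A = 1 and Z = 0 is ^1_0 n — a neutron.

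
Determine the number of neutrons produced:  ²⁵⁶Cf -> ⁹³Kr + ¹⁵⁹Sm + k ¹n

Conserve mass number: 256 = 93 + 159 + k, so k = 256 − 252 = 4.
Check atomic number: 98 = 36 + 62 + 0 = 98. ✓

4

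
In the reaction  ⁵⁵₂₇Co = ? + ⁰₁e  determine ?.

Fe-55

Conserve mass number: 55 = A + 0, so A = 55.
Conserve atomic number: 27 = Z + 1, so Z = 26.
Z = 26 is iron, so the species is ⁵⁵₂₆Fe.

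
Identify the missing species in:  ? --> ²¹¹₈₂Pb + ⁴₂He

Po-215

Conserve mass number: A = 211 + 4, so A = 215.
Conserve atomic number: Z = 82 + 2, so Z = 84.
Z = 84 is polonium, so the species is ²¹⁵₈₄Po.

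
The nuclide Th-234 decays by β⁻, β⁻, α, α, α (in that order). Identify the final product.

Rn-222

Start: (A, Z) = (234, 90).
After β⁻: (234, 91).
After β⁻: (234, 92).
After α: (230, 90).
After α: (226, 88).
After α: (222, 86).
Z = 86 is radon.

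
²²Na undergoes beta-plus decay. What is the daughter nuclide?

Beta-plus decay: mass number changes by +0, atomic number by -1.
A: 22 = 22; Z: 11 − 1 = 10.
Z = 10 is neon, so the daughter is ²²Ne.

Ne-22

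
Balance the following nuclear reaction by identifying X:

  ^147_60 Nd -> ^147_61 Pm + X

beta-minus particle

Conserve mass number: 147 = 147 + A, so A = 0.
Conserve atomic number: 60 = 61 + Z, so Z = -1.
A = 0 and Z = -1 is ^0_-1 e — a beta-minus particle.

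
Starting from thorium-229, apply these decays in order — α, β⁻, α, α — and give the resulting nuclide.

At-217

Start: (A, Z) = (229, 90).
After α: (225, 88).
After β⁻: (225, 89).
After α: (221, 87).
After α: (217, 85).
Z = 85 is astatine.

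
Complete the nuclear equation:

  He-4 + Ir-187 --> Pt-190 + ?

Conserve mass number: 4 + 187 = 190 + A, so A = 1.
Conserve atomic number: 2 + 77 = 78 + Z, so Z = 1.
A = 1 and Z = 1 is H-1 — a proton.

proton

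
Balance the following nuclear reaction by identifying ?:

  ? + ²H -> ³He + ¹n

Conserve mass number: A + 2 = 3 + 1, so A = 2.
Conserve atomic number: Z + 1 = 2 + 0, so Z = 1.
A = 2 and Z = 1 is ²H — a deuteron.

deuteron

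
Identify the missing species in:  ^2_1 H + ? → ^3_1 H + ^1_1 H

deuteron

Conserve mass number: 2 + A = 3 + 1, so A = 2.
Conserve atomic number: 1 + Z = 1 + 1, so Z = 1.
A = 2 and Z = 1 is ^2_1 H — a deuteron.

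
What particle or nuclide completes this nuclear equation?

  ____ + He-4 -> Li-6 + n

triton

Conserve mass number: A + 4 = 6 + 1, so A = 3.
Conserve atomic number: Z + 2 = 3 + 0, so Z = 1.
A = 3 and Z = 1 is H-3 — a triton.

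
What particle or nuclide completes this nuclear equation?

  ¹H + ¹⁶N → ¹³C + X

Conserve mass number: 1 + 16 = 13 + A, so A = 4.
Conserve atomic number: 1 + 7 = 6 + Z, so Z = 2.
A = 4 and Z = 2 is ⁴He — an alpha particle.

alpha particle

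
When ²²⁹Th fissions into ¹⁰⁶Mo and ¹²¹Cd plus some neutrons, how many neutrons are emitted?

2

Conserve mass number: 229 = 106 + 121 + k, so k = 229 − 227 = 2.
Check atomic number: 90 = 42 + 48 + 0 = 90. ✓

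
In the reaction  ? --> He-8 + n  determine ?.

Conserve mass number: A = 8 + 1, so A = 9.
Conserve atomic number: Z = 2 + 0, so Z = 2.
Z = 2 is helium, so the species is He-9.

He-9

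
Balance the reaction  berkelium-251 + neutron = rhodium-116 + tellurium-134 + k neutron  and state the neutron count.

2

Conserve mass number: 252 = 116 + 134 + k, so k = 252 − 250 = 2.
Check atomic number: 97 = 45 + 52 + 0 = 97. ✓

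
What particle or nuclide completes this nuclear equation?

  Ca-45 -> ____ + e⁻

Conserve mass number: 45 = A + 0, so A = 45.
Conserve atomic number: 20 = Z − 1, so Z = 21.
Z = 21 is scandium, so the species is Sc-45.

Sc-45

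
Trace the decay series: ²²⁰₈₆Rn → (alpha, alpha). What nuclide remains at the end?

Start: (A, Z) = (220, 86).
After α: (216, 84).
After α: (212, 82).
Z = 82 is lead.

Pb-212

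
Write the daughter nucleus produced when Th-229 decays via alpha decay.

Alpha decay: mass number changes by -4, atomic number by -2.
A: 229 − 4 = 225; Z: 90 − 2 = 88.
Z = 88 is radium, so the daughter is Ra-225.

Ra-225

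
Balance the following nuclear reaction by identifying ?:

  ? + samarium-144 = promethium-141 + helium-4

Conserve mass number: A + 144 = 141 + 4, so A = 1.
Conserve atomic number: Z + 62 = 61 + 2, so Z = 1.
A = 1 and Z = 1 is hydrogen-1 — a proton.

proton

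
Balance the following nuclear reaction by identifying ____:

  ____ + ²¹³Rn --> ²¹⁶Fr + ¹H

Conserve mass number: A + 213 = 216 + 1, so A = 4.
Conserve atomic number: Z + 86 = 87 + 1, so Z = 2.
A = 4 and Z = 2 is ⁴He — an alpha particle.

alpha particle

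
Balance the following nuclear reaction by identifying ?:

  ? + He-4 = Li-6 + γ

deuteron

Conserve mass number: A + 4 = 6 + 0, so A = 2.
Conserve atomic number: Z + 2 = 3 + 0, so Z = 1.
A = 2 and Z = 1 is H-2 — a deuteron.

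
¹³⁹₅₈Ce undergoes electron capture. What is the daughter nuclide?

La-139

Electron capture: mass number changes by +0, atomic number by -1.
A: 139 = 139; Z: 58 − 1 = 57.
Z = 57 is lanthanum, so the daughter is ¹³⁹₅₇La.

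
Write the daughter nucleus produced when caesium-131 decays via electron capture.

Xe-131

Electron capture: mass number changes by +0, atomic number by -1.
A: 131 = 131; Z: 55 − 1 = 54.
Z = 54 is xenon, so the daughter is xenon-131.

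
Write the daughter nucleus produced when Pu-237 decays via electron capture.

Np-237

Electron capture: mass number changes by +0, atomic number by -1.
A: 237 = 237; Z: 94 − 1 = 93.
Z = 93 is neptunium, so the daughter is Np-237.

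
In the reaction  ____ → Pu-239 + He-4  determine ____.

Conserve mass number: A = 239 + 4, so A = 243.
Conserve atomic number: Z = 94 + 2, so Z = 96.
Z = 96 is curium, so the species is Cm-243.

Cm-243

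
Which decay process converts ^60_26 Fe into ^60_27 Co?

beta-minus decay

ΔA = 60 − 60 = 0; ΔZ = 27 − 26 = +1.
A is unchanged and Z rises by 1 — a neutron has become a proton (β⁻ decay).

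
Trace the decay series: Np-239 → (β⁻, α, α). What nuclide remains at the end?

Start: (A, Z) = (239, 93).
After β⁻: (239, 94).
After α: (235, 92).
After α: (231, 90).
Z = 90 is thorium.

Th-231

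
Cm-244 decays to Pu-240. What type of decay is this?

alpha decay

ΔA = 240 − 244 = -4; ΔZ = 94 − 96 = -2.
A drops by 4 and Z drops by 2 — the signature of alpha emission.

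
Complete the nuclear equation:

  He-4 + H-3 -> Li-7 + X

gamma ray

Conserve mass number: 4 + 3 = 7 + A, so A = 0.
Conserve atomic number: 2 + 1 = 3 + Z, so Z = 0.
A = 0 and Z = 0 is γ — a gamma ray.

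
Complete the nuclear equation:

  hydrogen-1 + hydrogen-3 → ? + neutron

He-3

Conserve mass number: 1 + 3 = A + 1, so A = 3.
Conserve atomic number: 1 + 1 = Z + 0, so Z = 2.
Z = 2 is helium, so the species is helium-3.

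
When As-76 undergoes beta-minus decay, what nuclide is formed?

Beta-minus decay: mass number changes by +0, atomic number by +1.
A: 76 = 76; Z: 33 + 1 = 34.
Z = 34 is selenium, so the daughter is Se-76.

Se-76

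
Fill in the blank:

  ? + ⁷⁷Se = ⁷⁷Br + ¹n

proton

Conserve mass number: A + 77 = 77 + 1, so A = 1.
Conserve atomic number: Z + 34 = 35 + 0, so Z = 1.
A = 1 and Z = 1 is ¹H — a proton.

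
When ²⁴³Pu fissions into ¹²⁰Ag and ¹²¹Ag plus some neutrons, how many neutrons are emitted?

Conserve mass number: 243 = 120 + 121 + k, so k = 243 − 241 = 2.
Check atomic number: 94 = 47 + 47 + 0 = 94. ✓

2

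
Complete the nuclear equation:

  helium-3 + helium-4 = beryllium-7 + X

Conserve mass number: 3 + 4 = 7 + A, so A = 0.
Conserve atomic number: 2 + 2 = 4 + Z, so Z = 0.
A = 0 and Z = 0 is γ — a gamma ray.

gamma ray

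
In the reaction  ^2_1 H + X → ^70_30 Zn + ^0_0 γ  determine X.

Cu-68

Conserve mass number: 2 + A = 70 + 0, so A = 68.
Conserve atomic number: 1 + Z = 30 + 0, so Z = 29.
Z = 29 is copper, so the species is ^68_29 Cu.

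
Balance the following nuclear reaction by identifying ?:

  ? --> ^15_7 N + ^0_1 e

O-15

Conserve mass number: A = 15 + 0, so A = 15.
Conserve atomic number: Z = 7 + 1, so Z = 8.
Z = 8 is oxygen, so the species is ^15_8 O.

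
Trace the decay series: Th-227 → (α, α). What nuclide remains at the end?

Start: (A, Z) = (227, 90).
After α: (223, 88).
After α: (219, 86).
Z = 86 is radon.

Rn-219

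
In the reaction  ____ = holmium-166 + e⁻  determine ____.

Dy-166

Conserve mass number: A = 166 + 0, so A = 166.
Conserve atomic number: Z = 67 − 1, so Z = 66.
Z = 66 is dysprosium, so the species is dysprosium-166.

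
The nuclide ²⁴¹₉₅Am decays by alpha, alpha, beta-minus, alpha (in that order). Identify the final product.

Start: (A, Z) = (241, 95).
After α: (237, 93).
After α: (233, 91).
After β⁻: (233, 92).
After α: (229, 90).
Z = 90 is thorium.

Th-229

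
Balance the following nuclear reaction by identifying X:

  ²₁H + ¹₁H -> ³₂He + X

Conserve mass number: 2 + 1 = 3 + A, so A = 0.
Conserve atomic number: 1 + 1 = 2 + Z, so Z = 0.
A = 0 and Z = 0 is ⁰₀γ — a gamma ray.

gamma ray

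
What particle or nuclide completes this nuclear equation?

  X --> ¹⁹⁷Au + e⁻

Conserve mass number: A = 197 + 0, so A = 197.
Conserve atomic number: Z = 79 − 1, so Z = 78.
Z = 78 is platinum, so the species is ¹⁹⁷Pt.

Pt-197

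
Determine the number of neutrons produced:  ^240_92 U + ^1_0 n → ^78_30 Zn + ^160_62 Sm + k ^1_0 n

3

Conserve mass number: 241 = 78 + 160 + k, so k = 241 − 238 = 3.
Check atomic number: 92 = 30 + 62 + 0 = 92. ✓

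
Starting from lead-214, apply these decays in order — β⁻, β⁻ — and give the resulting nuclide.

Po-214

Start: (A, Z) = (214, 82).
After β⁻: (214, 83).
After β⁻: (214, 84).
Z = 84 is polonium.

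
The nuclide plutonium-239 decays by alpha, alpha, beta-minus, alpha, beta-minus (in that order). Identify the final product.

Start: (A, Z) = (239, 94).
After α: (235, 92).
After α: (231, 90).
After β⁻: (231, 91).
After α: (227, 89).
After β⁻: (227, 90).
Z = 90 is thorium.

Th-227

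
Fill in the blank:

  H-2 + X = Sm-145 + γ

Conserve mass number: 2 + A = 145 + 0, so A = 143.
Conserve atomic number: 1 + Z = 62 + 0, so Z = 61.
Z = 61 is promethium, so the species is Pm-143.

Pm-143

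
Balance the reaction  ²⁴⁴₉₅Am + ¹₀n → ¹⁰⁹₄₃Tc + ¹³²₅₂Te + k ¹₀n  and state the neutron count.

Conserve mass number: 245 = 109 + 132 + k, so k = 245 − 241 = 4.
Check atomic number: 95 = 43 + 52 + 0 = 95. ✓

4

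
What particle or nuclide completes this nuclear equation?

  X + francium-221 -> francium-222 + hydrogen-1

deuteron

Conserve mass number: A + 221 = 222 + 1, so A = 2.
Conserve atomic number: Z + 87 = 87 + 1, so Z = 1.
A = 2 and Z = 1 is hydrogen-2 — a deuteron.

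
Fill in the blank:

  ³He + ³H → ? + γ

Li-6

Conserve mass number: 3 + 3 = A + 0, so A = 6.
Conserve atomic number: 2 + 1 = Z + 0, so Z = 3.
Z = 3 is lithium, so the species is ⁶Li.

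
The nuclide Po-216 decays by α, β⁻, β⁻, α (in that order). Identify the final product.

Pb-208

Start: (A, Z) = (216, 84).
After α: (212, 82).
After β⁻: (212, 83).
After β⁻: (212, 84).
After α: (208, 82).
Z = 82 is lead.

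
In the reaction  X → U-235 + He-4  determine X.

Pu-239

Conserve mass number: A = 235 + 4, so A = 239.
Conserve atomic number: Z = 92 + 2, so Z = 94.
Z = 94 is plutonium, so the species is Pu-239.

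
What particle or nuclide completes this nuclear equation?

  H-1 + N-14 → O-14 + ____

Conserve mass number: 1 + 14 = 14 + A, so A = 1.
Conserve atomic number: 1 + 7 = 8 + Z, so Z = 0.
A = 1 and Z = 0 is n — a neutron.

neutron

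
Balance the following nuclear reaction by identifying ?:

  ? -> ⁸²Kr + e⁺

Rb-82

Conserve mass number: A = 82 + 0, so A = 82.
Conserve atomic number: Z = 36 + 1, so Z = 37.
Z = 37 is rubidium, so the species is ⁸²Rb.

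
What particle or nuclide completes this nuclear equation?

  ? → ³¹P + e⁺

Conserve mass number: A = 31 + 0, so A = 31.
Conserve atomic number: Z = 15 + 1, so Z = 16.
Z = 16 is sulfur, so the species is ³¹S.

S-31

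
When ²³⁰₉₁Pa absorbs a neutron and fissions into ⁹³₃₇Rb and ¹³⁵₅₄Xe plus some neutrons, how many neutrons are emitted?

Conserve mass number: 231 = 93 + 135 + k, so k = 231 − 228 = 3.
Check atomic number: 91 = 37 + 54 + 0 = 91. ✓

3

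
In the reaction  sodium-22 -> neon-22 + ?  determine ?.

positron

Conserve mass number: 22 = 22 + A, so A = 0.
Conserve atomic number: 11 = 10 + Z, so Z = 1.
A = 0 and Z = 1 is e⁺ — a positron.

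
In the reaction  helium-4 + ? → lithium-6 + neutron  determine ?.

triton

Conserve mass number: 4 + A = 6 + 1, so A = 3.
Conserve atomic number: 2 + Z = 3 + 0, so Z = 1.
A = 3 and Z = 1 is hydrogen-3 — a triton.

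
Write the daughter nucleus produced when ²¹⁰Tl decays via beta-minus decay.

Beta-minus decay: mass number changes by +0, atomic number by +1.
A: 210 = 210; Z: 81 + 1 = 82.
Z = 82 is lead, so the daughter is ²¹⁰Pb.

Pb-210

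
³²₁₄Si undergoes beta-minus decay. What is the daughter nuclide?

P-32

Beta-minus decay: mass number changes by +0, atomic number by +1.
A: 32 = 32; Z: 14 + 1 = 15.
Z = 15 is phosphorus, so the daughter is ³²₁₅P.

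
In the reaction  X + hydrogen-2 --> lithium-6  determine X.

alpha particle

Conserve mass number: A + 2 = 6, so A = 4.
Conserve atomic number: Z + 1 = 3, so Z = 2.
A = 4 and Z = 2 is helium-4 — an alpha particle.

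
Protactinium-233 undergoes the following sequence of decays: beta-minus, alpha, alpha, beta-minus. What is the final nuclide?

Ac-225

Start: (A, Z) = (233, 91).
After β⁻: (233, 92).
After α: (229, 90).
After α: (225, 88).
After β⁻: (225, 89).
Z = 89 is actinium.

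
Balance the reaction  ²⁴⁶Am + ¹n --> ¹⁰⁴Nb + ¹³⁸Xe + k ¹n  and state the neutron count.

Conserve mass number: 247 = 104 + 138 + k, so k = 247 − 242 = 5.
Check atomic number: 95 = 41 + 54 + 0 = 95. ✓

5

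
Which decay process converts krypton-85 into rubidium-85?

beta-minus decay

ΔA = 85 − 85 = 0; ΔZ = 37 − 36 = +1.
A is unchanged and Z rises by 1 — a neutron has become a proton (β⁻ decay).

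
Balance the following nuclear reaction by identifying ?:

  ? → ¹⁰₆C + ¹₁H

N-11

Conserve mass number: A = 10 + 1, so A = 11.
Conserve atomic number: Z = 6 + 1, so Z = 7.
Z = 7 is nitrogen, so the species is ¹¹₇N.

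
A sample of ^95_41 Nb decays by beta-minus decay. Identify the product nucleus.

Beta-minus decay: mass number changes by +0, atomic number by +1.
A: 95 = 95; Z: 41 + 1 = 42.
Z = 42 is molybdenum, so the daughter is ^95_42 Mo.

Mo-95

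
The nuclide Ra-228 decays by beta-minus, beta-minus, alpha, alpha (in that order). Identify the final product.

Rn-220

Start: (A, Z) = (228, 88).
After β⁻: (228, 89).
After β⁻: (228, 90).
After α: (224, 88).
After α: (220, 86).
Z = 86 is radon.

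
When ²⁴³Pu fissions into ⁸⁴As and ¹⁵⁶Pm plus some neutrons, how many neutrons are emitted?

Conserve mass number: 243 = 84 + 156 + k, so k = 243 − 240 = 3.
Check atomic number: 94 = 33 + 61 + 0 = 94. ✓

3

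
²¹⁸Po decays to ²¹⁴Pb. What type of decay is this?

alpha decay

ΔA = 214 − 218 = -4; ΔZ = 82 − 84 = -2.
A drops by 4 and Z drops by 2 — the signature of alpha emission.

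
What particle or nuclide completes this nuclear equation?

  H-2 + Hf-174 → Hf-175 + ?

proton

Conserve mass number: 2 + 174 = 175 + A, so A = 1.
Conserve atomic number: 1 + 72 = 72 + Z, so Z = 1.
A = 1 and Z = 1 is H-1 — a proton.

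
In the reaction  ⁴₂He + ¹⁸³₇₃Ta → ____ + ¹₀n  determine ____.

Conserve mass number: 4 + 183 = A + 1, so A = 186.
Conserve atomic number: 2 + 73 = Z + 0, so Z = 75.
Z = 75 is rhenium, so the species is ¹⁸⁶₇₅Re.

Re-186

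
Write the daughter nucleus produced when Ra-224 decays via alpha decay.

Rn-220

Alpha decay: mass number changes by -4, atomic number by -2.
A: 224 − 4 = 220; Z: 88 − 2 = 86.
Z = 86 is radon, so the daughter is Rn-220.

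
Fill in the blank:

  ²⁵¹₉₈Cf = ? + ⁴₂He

Conserve mass number: 251 = A + 4, so A = 247.
Conserve atomic number: 98 = Z + 2, so Z = 96.
Z = 96 is curium, so the species is ²⁴⁷₉₆Cm.

Cm-247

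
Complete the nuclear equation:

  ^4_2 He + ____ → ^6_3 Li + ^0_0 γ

deuteron

Conserve mass number: 4 + A = 6 + 0, so A = 2.
Conserve atomic number: 2 + Z = 3 + 0, so Z = 1.
A = 2 and Z = 1 is ^2_1 H — a deuteron.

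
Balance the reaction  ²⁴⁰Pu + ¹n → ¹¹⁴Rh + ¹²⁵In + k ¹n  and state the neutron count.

2

Conserve mass number: 241 = 114 + 125 + k, so k = 241 − 239 = 2.
Check atomic number: 94 = 45 + 49 + 0 = 94. ✓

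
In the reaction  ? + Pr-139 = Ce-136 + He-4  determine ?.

Conserve mass number: A + 139 = 136 + 4, so A = 1.
Conserve atomic number: Z + 59 = 58 + 2, so Z = 1.
A = 1 and Z = 1 is H-1 — a proton.

proton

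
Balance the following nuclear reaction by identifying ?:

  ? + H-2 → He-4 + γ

deuteron

Conserve mass number: A + 2 = 4 + 0, so A = 2.
Conserve atomic number: Z + 1 = 2 + 0, so Z = 1.
A = 2 and Z = 1 is H-2 — a deuteron.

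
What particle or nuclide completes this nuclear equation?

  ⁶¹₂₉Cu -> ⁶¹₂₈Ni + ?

Conserve mass number: 61 = 61 + A, so A = 0.
Conserve atomic number: 29 = 28 + Z, so Z = 1.
A = 0 and Z = 1 is ⁰₁e — a positron.

positron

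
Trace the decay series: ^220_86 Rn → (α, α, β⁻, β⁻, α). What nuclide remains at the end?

Start: (A, Z) = (220, 86).
After α: (216, 84).
After α: (212, 82).
After β⁻: (212, 83).
After β⁻: (212, 84).
After α: (208, 82).
Z = 82 is lead.

Pb-208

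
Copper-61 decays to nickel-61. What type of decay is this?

ΔA = 61 − 61 = 0; ΔZ = 28 − 29 = -1.
A is unchanged and Z drops by 1 — a proton has become a neutron (β⁺ emission or electron capture).

beta-plus decay or electron capture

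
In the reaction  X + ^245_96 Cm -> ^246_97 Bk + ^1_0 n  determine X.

Conserve mass number: A + 245 = 246 + 1, so A = 2.
Conserve atomic number: Z + 96 = 97 + 0, so Z = 1.
A = 2 and Z = 1 is ^2_1 H — a deuteron.

deuteron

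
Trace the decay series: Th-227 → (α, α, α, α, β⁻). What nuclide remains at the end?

Start: (A, Z) = (227, 90).
After α: (223, 88).
After α: (219, 86).
After α: (215, 84).
After α: (211, 82).
After β⁻: (211, 83).
Z = 83 is bismuth.

Bi-211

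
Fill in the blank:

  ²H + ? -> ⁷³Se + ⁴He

Conserve mass number: 2 + A = 73 + 4, so A = 75.
Conserve atomic number: 1 + Z = 34 + 2, so Z = 35.
Z = 35 is bromine, so the species is ⁷⁵Br.

Br-75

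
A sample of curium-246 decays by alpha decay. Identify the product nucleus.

Pu-242

Alpha decay: mass number changes by -4, atomic number by -2.
A: 246 − 4 = 242; Z: 96 − 2 = 94.
Z = 94 is plutonium, so the daughter is plutonium-242.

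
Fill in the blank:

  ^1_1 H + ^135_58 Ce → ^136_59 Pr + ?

Conserve mass number: 1 + 135 = 136 + A, so A = 0.
Conserve atomic number: 1 + 58 = 59 + Z, so Z = 0.
A = 0 and Z = 0 is ^0_0 γ — a gamma ray.

gamma ray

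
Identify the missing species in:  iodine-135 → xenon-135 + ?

Conserve mass number: 135 = 135 + A, so A = 0.
Conserve atomic number: 53 = 54 + Z, so Z = -1.
A = 0 and Z = -1 is e⁻ — a beta-minus particle.

beta-minus particle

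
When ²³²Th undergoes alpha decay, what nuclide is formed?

Ra-228

Alpha decay: mass number changes by -4, atomic number by -2.
A: 232 − 4 = 228; Z: 90 − 2 = 88.
Z = 88 is radium, so the daughter is ²²⁸Ra.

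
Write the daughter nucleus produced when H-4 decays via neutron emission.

H-3

Neutron emission: mass number changes by -1, atomic number by +0.
A: 4 − 1 = 3; Z: 1 = 1.
Z = 1 is hydrogen, so the daughter is H-3.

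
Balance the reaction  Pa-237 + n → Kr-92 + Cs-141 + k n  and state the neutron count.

Conserve mass number: 238 = 92 + 141 + k, so k = 238 − 233 = 5.
Check atomic number: 91 = 36 + 55 + 0 = 91. ✓

5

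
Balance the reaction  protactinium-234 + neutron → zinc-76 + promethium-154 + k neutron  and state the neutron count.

Conserve mass number: 235 = 76 + 154 + k, so k = 235 − 230 = 5.
Check atomic number: 91 = 30 + 61 + 0 = 91. ✓

5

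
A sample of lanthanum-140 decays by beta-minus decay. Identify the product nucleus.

Beta-minus decay: mass number changes by +0, atomic number by +1.
A: 140 = 140; Z: 57 + 1 = 58.
Z = 58 is cerium, so the daughter is cerium-140.

Ce-140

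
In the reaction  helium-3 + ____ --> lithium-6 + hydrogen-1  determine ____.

alpha particle

Conserve mass number: 3 + A = 6 + 1, so A = 4.
Conserve atomic number: 2 + Z = 3 + 1, so Z = 2.
A = 4 and Z = 2 is helium-4 — an alpha particle.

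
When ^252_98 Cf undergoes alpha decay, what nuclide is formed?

Alpha decay: mass number changes by -4, atomic number by -2.
A: 252 − 4 = 248; Z: 98 − 2 = 96.
Z = 96 is curium, so the daughter is ^248_96 Cm.

Cm-248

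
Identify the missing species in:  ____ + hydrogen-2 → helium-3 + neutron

Conserve mass number: A + 2 = 3 + 1, so A = 2.
Conserve atomic number: Z + 1 = 2 + 0, so Z = 1.
A = 2 and Z = 1 is hydrogen-2 — a deuteron.

deuteron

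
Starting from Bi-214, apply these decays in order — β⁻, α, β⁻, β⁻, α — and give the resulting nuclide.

Pb-206

Start: (A, Z) = (214, 83).
After β⁻: (214, 84).
After α: (210, 82).
After β⁻: (210, 83).
After β⁻: (210, 84).
After α: (206, 82).
Z = 82 is lead.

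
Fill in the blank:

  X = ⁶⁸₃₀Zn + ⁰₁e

Ga-68

Conserve mass number: A = 68 + 0, so A = 68.
Conserve atomic number: Z = 30 + 1, so Z = 31.
Z = 31 is gallium, so the species is ⁶⁸₃₁Ga.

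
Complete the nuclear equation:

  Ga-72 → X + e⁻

Conserve mass number: 72 = A + 0, so A = 72.
Conserve atomic number: 31 = Z − 1, so Z = 32.
Z = 32 is germanium, so the species is Ge-72.

Ge-72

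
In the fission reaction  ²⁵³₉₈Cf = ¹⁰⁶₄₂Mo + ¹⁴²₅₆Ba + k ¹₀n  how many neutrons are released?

5

Conserve mass number: 253 = 106 + 142 + k, so k = 253 − 248 = 5.
Check atomic number: 98 = 42 + 56 + 0 = 98. ✓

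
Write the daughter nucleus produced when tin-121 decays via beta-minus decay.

Sb-121

Beta-minus decay: mass number changes by +0, atomic number by +1.
A: 121 = 121; Z: 50 + 1 = 51.
Z = 51 is antimony, so the daughter is antimony-121.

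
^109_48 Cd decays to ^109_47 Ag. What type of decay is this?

ΔA = 109 − 109 = 0; ΔZ = 47 − 48 = -1.
A is unchanged and Z drops by 1 — a proton has become a neutron (β⁺ emission or electron capture).

beta-plus decay or electron capture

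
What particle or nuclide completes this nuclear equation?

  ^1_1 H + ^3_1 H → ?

Conserve mass number: 1 + 3 = A, so A = 4.
Conserve atomic number: 1 + 1 = Z, so Z = 2.
A = 4 and Z = 2 is ^4_2 He — an alpha particle.

He-4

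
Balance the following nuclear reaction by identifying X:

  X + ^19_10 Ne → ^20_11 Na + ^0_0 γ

Conserve mass number: A + 19 = 20 + 0, so A = 1.
Conserve atomic number: Z + 10 = 11 + 0, so Z = 1.
A = 1 and Z = 1 is ^1_1 H — a proton.

proton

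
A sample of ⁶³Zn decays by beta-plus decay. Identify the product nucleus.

Beta-plus decay: mass number changes by +0, atomic number by -1.
A: 63 = 63; Z: 30 − 1 = 29.
Z = 29 is copper, so the daughter is ⁶³Cu.

Cu-63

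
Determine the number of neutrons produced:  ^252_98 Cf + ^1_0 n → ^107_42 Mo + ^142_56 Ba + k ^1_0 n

4

Conserve mass number: 253 = 107 + 142 + k, so k = 253 − 249 = 4.
Check atomic number: 98 = 42 + 56 + 0 = 98. ✓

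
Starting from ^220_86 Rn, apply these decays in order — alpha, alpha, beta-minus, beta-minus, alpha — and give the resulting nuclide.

Start: (A, Z) = (220, 86).
After α: (216, 84).
After α: (212, 82).
After β⁻: (212, 83).
After β⁻: (212, 84).
After α: (208, 82).
Z = 82 is lead.

Pb-208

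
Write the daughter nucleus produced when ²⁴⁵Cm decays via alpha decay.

Alpha decay: mass number changes by -4, atomic number by -2.
A: 245 − 4 = 241; Z: 96 − 2 = 94.
Z = 94 is plutonium, so the daughter is ²⁴¹Pu.

Pu-241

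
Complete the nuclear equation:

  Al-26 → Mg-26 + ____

Conserve mass number: 26 = 26 + A, so A = 0.
Conserve atomic number: 13 = 12 + Z, so Z = 1.
A = 0 and Z = 1 is e⁺ — a positron.

positron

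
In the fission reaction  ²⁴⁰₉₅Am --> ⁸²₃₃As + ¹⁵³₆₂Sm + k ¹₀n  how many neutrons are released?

Conserve mass number: 240 = 82 + 153 + k, so k = 240 − 235 = 5.
Check atomic number: 95 = 33 + 62 + 0 = 95. ✓

5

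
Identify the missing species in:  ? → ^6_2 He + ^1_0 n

Conserve mass number: A = 6 + 1, so A = 7.
Conserve atomic number: Z = 2 + 0, so Z = 2.
Z = 2 is helium, so the species is ^7_2 He.

He-7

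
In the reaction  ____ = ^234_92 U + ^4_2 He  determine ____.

Conserve mass number: A = 234 + 4, so A = 238.
Conserve atomic number: Z = 92 + 2, so Z = 94.
Z = 94 is plutonium, so the species is ^238_94 Pu.

Pu-238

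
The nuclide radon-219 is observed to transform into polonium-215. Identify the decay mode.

ΔA = 215 − 219 = -4; ΔZ = 84 − 86 = -2.
A drops by 4 and Z drops by 2 — the signature of alpha emission.

alpha decay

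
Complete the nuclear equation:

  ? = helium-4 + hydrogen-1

Conserve mass number: A = 4 + 1, so A = 5.
Conserve atomic number: Z = 2 + 1, so Z = 3.
Z = 3 is lithium, so the species is lithium-5.

Li-5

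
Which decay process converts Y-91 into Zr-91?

beta-minus decay

ΔA = 91 − 91 = 0; ΔZ = 40 − 39 = +1.
A is unchanged and Z rises by 1 — a neutron has become a proton (β⁻ decay).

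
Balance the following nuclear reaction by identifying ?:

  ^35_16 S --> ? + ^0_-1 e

Conserve mass number: 35 = A + 0, so A = 35.
Conserve atomic number: 16 = Z − 1, so Z = 17.
Z = 17 is chlorine, so the species is ^35_17 Cl.

Cl-35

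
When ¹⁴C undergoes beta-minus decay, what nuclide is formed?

Beta-minus decay: mass number changes by +0, atomic number by +1.
A: 14 = 14; Z: 6 + 1 = 7.
Z = 7 is nitrogen, so the daughter is ¹⁴N.

N-14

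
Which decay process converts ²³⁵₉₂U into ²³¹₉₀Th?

alpha decay

ΔA = 231 − 235 = -4; ΔZ = 90 − 92 = -2.
A drops by 4 and Z drops by 2 — the signature of alpha emission.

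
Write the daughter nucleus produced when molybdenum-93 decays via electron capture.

Nb-93

Electron capture: mass number changes by +0, atomic number by -1.
A: 93 = 93; Z: 42 − 1 = 41.
Z = 41 is niobium, so the daughter is niobium-93.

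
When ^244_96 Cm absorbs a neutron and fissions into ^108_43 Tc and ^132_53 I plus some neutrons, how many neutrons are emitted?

Conserve mass number: 245 = 108 + 132 + k, so k = 245 − 240 = 5.
Check atomic number: 96 = 43 + 53 + 0 = 96. ✓

5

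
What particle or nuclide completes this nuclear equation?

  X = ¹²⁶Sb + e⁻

Conserve mass number: A = 126 + 0, so A = 126.
Conserve atomic number: Z = 51 − 1, so Z = 50.
Z = 50 is tin, so the species is ¹²⁶Sn.

Sn-126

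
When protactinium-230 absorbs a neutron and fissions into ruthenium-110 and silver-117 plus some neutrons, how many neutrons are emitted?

Conserve mass number: 231 = 110 + 117 + k, so k = 231 − 227 = 4.
Check atomic number: 91 = 44 + 47 + 0 = 91. ✓

4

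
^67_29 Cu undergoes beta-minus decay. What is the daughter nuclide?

Beta-minus decay: mass number changes by +0, atomic number by +1.
A: 67 = 67; Z: 29 + 1 = 30.
Z = 30 is zinc, so the daughter is ^67_30 Zn.

Zn-67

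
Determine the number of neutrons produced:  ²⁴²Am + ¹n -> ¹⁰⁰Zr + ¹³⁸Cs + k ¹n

5

Conserve mass number: 243 = 100 + 138 + k, so k = 243 − 238 = 5.
Check atomic number: 95 = 40 + 55 + 0 = 95. ✓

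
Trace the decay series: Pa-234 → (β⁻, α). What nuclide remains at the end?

Start: (A, Z) = (234, 91).
After β⁻: (234, 92).
After α: (230, 90).
Z = 90 is thorium.

Th-230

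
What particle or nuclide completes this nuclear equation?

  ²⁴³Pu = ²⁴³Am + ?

beta-minus particle

Conserve mass number: 243 = 243 + A, so A = 0.
Conserve atomic number: 94 = 95 + Z, so Z = -1.
A = 0 and Z = -1 is e⁻ — a beta-minus particle.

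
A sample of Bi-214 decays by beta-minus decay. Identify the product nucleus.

Po-214

Beta-minus decay: mass number changes by +0, atomic number by +1.
A: 214 = 214; Z: 83 + 1 = 84.
Z = 84 is polonium, so the daughter is Po-214.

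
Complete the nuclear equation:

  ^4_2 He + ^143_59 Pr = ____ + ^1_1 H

Nd-146

Conserve mass number: 4 + 143 = A + 1, so A = 146.
Conserve atomic number: 2 + 59 = Z + 1, so Z = 60.
Z = 60 is neodymium, so the species is ^146_60 Nd.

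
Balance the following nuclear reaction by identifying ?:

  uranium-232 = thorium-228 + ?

Conserve mass number: 232 = 228 + A, so A = 4.
Conserve atomic number: 92 = 90 + Z, so Z = 2.
A = 4 and Z = 2 is helium-4 — an alpha particle.

alpha particle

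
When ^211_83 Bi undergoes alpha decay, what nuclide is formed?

Alpha decay: mass number changes by -4, atomic number by -2.
A: 211 − 4 = 207; Z: 83 − 2 = 81.
Z = 81 is thallium, so the daughter is ^207_81 Tl.

Tl-207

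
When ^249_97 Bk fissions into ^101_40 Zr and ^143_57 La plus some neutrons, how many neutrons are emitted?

Conserve mass number: 249 = 101 + 143 + k, so k = 249 − 244 = 5.
Check atomic number: 97 = 40 + 57 + 0 = 97. ✓

5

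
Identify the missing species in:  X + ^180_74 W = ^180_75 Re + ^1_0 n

Conserve mass number: A + 180 = 180 + 1, so A = 1.
Conserve atomic number: Z + 74 = 75 + 0, so Z = 1.
A = 1 and Z = 1 is ^1_1 H — a proton.

proton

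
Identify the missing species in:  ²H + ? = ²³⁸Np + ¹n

U-237

Conserve mass number: 2 + A = 238 + 1, so A = 237.
Conserve atomic number: 1 + Z = 93 + 0, so Z = 92.
Z = 92 is uranium, so the species is ²³⁷U.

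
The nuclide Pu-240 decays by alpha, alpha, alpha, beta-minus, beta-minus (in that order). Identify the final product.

Start: (A, Z) = (240, 94).
After α: (236, 92).
After α: (232, 90).
After α: (228, 88).
After β⁻: (228, 89).
After β⁻: (228, 90).
Z = 90 is thorium.

Th-228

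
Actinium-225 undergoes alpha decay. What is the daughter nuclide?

Alpha decay: mass number changes by -4, atomic number by -2.
A: 225 − 4 = 221; Z: 89 − 2 = 87.
Z = 87 is francium, so the daughter is francium-221.

Fr-221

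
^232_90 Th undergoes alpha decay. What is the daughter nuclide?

Ra-228

Alpha decay: mass number changes by -4, atomic number by -2.
A: 232 − 4 = 228; Z: 90 − 2 = 88.
Z = 88 is radium, so the daughter is ^228_88 Ra.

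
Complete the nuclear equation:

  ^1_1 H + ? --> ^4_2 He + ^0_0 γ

Conserve mass number: 1 + A = 4 + 0, so A = 3.
Conserve atomic number: 1 + Z = 2 + 0, so Z = 1.
A = 3 and Z = 1 is ^3_1 H — a triton.

triton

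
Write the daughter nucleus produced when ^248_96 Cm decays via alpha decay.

Pu-244

Alpha decay: mass number changes by -4, atomic number by -2.
A: 248 − 4 = 244; Z: 96 − 2 = 94.
Z = 94 is plutonium, so the daughter is ^244_94 Pu.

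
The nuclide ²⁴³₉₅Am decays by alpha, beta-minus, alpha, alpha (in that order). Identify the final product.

Start: (A, Z) = (243, 95).
After α: (239, 93).
After β⁻: (239, 94).
After α: (235, 92).
After α: (231, 90).
Z = 90 is thorium.

Th-231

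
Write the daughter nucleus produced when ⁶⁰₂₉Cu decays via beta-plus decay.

Beta-plus decay: mass number changes by +0, atomic number by -1.
A: 60 = 60; Z: 29 − 1 = 28.
Z = 28 is nickel, so the daughter is ⁶⁰₂₈Ni.

Ni-60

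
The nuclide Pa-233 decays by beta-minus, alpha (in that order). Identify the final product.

Start: (A, Z) = (233, 91).
After β⁻: (233, 92).
After α: (229, 90).
Z = 90 is thorium.

Th-229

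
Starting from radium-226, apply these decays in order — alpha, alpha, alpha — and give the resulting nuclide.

Start: (A, Z) = (226, 88).
After α: (222, 86).
After α: (218, 84).
After α: (214, 82).
Z = 82 is lead.

Pb-214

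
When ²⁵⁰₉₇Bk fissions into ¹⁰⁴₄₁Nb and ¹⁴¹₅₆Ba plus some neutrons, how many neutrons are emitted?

Conserve mass number: 250 = 104 + 141 + k, so k = 250 − 245 = 5.
Check atomic number: 97 = 41 + 56 + 0 = 97. ✓

5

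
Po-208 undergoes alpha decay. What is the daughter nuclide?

Alpha decay: mass number changes by -4, atomic number by -2.
A: 208 − 4 = 204; Z: 84 − 2 = 82.
Z = 82 is lead, so the daughter is Pb-204.

Pb-204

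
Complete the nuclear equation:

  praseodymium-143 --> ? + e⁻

Nd-143

Conserve mass number: 143 = A + 0, so A = 143.
Conserve atomic number: 59 = Z − 1, so Z = 60.
Z = 60 is neodymium, so the species is neodymium-143.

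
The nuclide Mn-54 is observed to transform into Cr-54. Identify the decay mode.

beta-plus decay or electron capture

ΔA = 54 − 54 = 0; ΔZ = 24 − 25 = -1.
A is unchanged and Z drops by 1 — a proton has become a neutron (β⁺ emission or electron capture).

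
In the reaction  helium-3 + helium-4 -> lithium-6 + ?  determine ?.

Conserve mass number: 3 + 4 = 6 + A, so A = 1.
Conserve atomic number: 2 + 2 = 3 + Z, so Z = 1.
A = 1 and Z = 1 is hydrogen-1 — a proton.

proton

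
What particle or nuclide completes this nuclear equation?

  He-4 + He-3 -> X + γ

Conserve mass number: 4 + 3 = A + 0, so A = 7.
Conserve atomic number: 2 + 2 = Z + 0, so Z = 4.
Z = 4 is beryllium, so the species is Be-7.

Be-7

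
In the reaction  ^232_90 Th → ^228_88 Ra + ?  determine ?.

alpha particle

Conserve mass number: 232 = 228 + A, so A = 4.
Conserve atomic number: 90 = 88 + Z, so Z = 2.
A = 4 and Z = 2 is ^4_2 He — an alpha particle.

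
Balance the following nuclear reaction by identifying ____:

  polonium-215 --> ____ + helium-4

Pb-211

Conserve mass number: 215 = A + 4, so A = 211.
Conserve atomic number: 84 = Z + 2, so Z = 82.
Z = 82 is lead, so the species is lead-211.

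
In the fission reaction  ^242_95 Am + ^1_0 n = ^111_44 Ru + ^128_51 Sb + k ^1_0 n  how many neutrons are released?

Conserve mass number: 243 = 111 + 128 + k, so k = 243 − 239 = 4.
Check atomic number: 95 = 44 + 51 + 0 = 95. ✓

4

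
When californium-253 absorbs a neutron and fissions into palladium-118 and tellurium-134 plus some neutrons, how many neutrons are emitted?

Conserve mass number: 254 = 118 + 134 + k, so k = 254 − 252 = 2.
Check atomic number: 98 = 46 + 52 + 0 = 98. ✓

2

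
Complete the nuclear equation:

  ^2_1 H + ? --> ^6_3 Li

Conserve mass number: 2 + A = 6, so A = 4.
Conserve atomic number: 1 + Z = 3, so Z = 2.
A = 4 and Z = 2 is ^4_2 He — an alpha particle.

alpha particle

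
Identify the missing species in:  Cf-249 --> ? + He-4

Cm-245

Conserve mass number: 249 = A + 4, so A = 245.
Conserve atomic number: 98 = Z + 2, so Z = 96.
Z = 96 is curium, so the species is Cm-245.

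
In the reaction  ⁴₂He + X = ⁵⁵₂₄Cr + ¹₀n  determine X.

Conserve mass number: 4 + A = 55 + 1, so A = 52.
Conserve atomic number: 2 + Z = 24 + 0, so Z = 22.
Z = 22 is titanium, so the species is ⁵²₂₂Ti.

Ti-52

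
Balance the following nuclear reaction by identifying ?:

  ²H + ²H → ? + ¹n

He-3

Conserve mass number: 2 + 2 = A + 1, so A = 3.
Conserve atomic number: 1 + 1 = Z + 0, so Z = 2.
Z = 2 is helium, so the species is ³He.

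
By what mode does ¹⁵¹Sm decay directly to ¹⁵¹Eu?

ΔA = 151 − 151 = 0; ΔZ = 63 − 62 = +1.
A is unchanged and Z rises by 1 — a neutron has become a proton (β⁻ decay).

beta-minus decay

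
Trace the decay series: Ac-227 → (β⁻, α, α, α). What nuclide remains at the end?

Start: (A, Z) = (227, 89).
After β⁻: (227, 90).
After α: (223, 88).
After α: (219, 86).
After α: (215, 84).
Z = 84 is polonium.

Po-215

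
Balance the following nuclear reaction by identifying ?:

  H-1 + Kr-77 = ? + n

Conserve mass number: 1 + 77 = A + 1, so A = 77.
Conserve atomic number: 1 + 36 = Z + 0, so Z = 37.
Z = 37 is rubidium, so the species is Rb-77.

Rb-77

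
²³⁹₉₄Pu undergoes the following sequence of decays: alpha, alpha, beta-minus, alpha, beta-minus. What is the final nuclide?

Start: (A, Z) = (239, 94).
After α: (235, 92).
After α: (231, 90).
After β⁻: (231, 91).
After α: (227, 89).
After β⁻: (227, 90).
Z = 90 is thorium.

Th-227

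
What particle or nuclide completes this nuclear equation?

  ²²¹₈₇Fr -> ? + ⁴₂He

At-217

Conserve mass number: 221 = A + 4, so A = 217.
Conserve atomic number: 87 = Z + 2, so Z = 85.
Z = 85 is astatine, so the species is ²¹⁷₈₅At.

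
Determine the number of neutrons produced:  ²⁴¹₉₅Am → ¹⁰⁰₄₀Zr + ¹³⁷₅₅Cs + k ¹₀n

4

Conserve mass number: 241 = 100 + 137 + k, so k = 241 − 237 = 4.
Check atomic number: 95 = 40 + 55 + 0 = 95. ✓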